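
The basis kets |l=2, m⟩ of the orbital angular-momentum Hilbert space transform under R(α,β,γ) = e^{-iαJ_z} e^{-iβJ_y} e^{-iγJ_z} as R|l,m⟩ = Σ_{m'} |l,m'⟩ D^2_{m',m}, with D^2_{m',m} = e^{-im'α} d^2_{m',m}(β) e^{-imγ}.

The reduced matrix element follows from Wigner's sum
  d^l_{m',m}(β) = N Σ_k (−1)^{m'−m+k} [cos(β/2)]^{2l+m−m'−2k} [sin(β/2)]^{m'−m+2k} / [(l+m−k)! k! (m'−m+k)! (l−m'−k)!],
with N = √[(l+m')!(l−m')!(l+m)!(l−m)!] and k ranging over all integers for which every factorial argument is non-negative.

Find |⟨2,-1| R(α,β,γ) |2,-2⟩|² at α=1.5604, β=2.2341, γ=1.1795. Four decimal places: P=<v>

D^2_{-1,-2}(1.5604,2.2341,1.1795) = e^{-i·-1·1.5604}·d^2_{-1,-2}(2.2341)·e^{-i·-2·1.1795}. Compute d first:
With c≡cos(β/2)=0.438336 and s≡sin(β/2)=0.898811, N=[1·6·1·24]^{1/2}=12.000000
Admissible k: 0..0 (factorial args all ≥0)
  k=0: (−1)^1·12.0000/(6)·0.4383^3·0.8988^1 = -0.151398
d^2_{-1,-2}(2.2341) = -0.151398
|D^2_{-1,-2}|² = |d^2_{-1,-2}(β)|² = (-0.151398)² = 0.022921 (the z-rotation phases have unit modulus)

P=0.0229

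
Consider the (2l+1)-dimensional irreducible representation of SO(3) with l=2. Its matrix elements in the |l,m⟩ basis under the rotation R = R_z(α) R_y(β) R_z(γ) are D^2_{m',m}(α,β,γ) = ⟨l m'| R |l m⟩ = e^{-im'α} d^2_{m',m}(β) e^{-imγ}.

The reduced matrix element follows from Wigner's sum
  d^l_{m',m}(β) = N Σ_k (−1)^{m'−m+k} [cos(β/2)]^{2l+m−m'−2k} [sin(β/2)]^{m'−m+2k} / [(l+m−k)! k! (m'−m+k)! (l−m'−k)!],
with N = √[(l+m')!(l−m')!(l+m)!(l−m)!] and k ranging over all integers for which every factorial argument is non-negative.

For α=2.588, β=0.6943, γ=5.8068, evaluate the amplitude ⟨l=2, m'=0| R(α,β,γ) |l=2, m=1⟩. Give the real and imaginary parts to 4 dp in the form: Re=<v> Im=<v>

D^2_{0,1}(2.588,0.6943,5.8068) = e^{-i·0·2.588}·d^2_{0,1}(0.6943)·e^{-i·1·5.8068}. Compute d first:
Half-angle: c=0.940346, s=0.340219. N=√(2·2·6·1)=4.898979
k: max(0,(1)−(0))=1 … min(2+(1),2−(0))=2
  k=1: (−1)^0·4.8990/(2)·0.9403^3·0.3402^1 = +0.692943
  k=2: (−1)^1·4.8990/(2)·0.9403^1·0.3402^3 = -0.090707
d^2_{0,1}(0.6943) = +0.692943 -0.090707 = +0.602237
D = (+1.000000+0.000000i)·(+0.602237)·(+0.888658+0.458570i) = +0.535182+0.276168i

Re=0.5352 Im=0.2762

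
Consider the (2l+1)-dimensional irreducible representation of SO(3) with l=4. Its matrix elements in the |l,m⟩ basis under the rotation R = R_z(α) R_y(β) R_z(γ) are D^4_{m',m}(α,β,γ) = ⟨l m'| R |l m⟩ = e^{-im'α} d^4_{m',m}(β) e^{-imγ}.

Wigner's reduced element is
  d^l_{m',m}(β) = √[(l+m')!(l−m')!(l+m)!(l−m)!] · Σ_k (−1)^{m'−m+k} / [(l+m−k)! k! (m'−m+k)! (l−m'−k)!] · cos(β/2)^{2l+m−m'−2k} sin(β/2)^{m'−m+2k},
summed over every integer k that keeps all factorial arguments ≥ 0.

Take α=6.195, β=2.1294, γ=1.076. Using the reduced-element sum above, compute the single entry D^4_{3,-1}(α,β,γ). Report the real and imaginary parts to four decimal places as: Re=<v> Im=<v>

First d^4_{3,-1}(β=2.1294), then the phase factors e^{-i(3)α} and e^{-i(-1)γ}:
Half-angle: c=0.484767, s=0.874644. N=√(5040·1·6·120)=1904.940944
The bounds max(0,m−m')=0 and min(l+m,l−m')=1 give 2 terms
  k=0: (−1)^4·1904.9409/(144)·0.4848^4·0.8746^4 = +0.427538
  k=1: (−1)^5·1904.9409/(240)·0.4848^2·0.8746^6 = -0.835069
d^4_{3,-1}(2.1294) = +0.427538 -0.835069 = -0.407531
Phases: e^{-i·(3)·6.195}=+0.965209+0.261481i, e^{-i·(-1)·1.076}=+0.474852+0.880065i ⇒ D=-0.093003-0.396777i

Re=-0.0930 Im=-0.3968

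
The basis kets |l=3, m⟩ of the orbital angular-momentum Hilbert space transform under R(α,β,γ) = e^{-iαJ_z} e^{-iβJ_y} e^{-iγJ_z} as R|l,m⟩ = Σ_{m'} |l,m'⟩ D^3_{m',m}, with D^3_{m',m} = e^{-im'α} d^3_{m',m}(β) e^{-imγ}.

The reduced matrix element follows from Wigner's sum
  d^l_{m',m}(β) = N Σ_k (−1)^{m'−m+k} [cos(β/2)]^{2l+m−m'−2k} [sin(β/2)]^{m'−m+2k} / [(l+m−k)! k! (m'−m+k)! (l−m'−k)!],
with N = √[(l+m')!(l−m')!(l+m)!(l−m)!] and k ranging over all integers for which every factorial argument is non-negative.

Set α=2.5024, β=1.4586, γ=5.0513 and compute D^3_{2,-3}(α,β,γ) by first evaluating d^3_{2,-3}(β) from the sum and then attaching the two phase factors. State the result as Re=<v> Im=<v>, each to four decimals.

Re=0.1797 Im=0.1590

D^3_{2,-3}(2.5024,1.4586,5.0513) = e^{-i·2·2.5024}·d^3_{2,-3}(1.4586)·e^{-i·-3·5.0513}. Compute d first:
c=cos(1.4586/2)=0.745641, s=sin(1.4586/2)=0.666348; N=√[120·1·1·720]=293.938769
k: max(0,(-3)−(2))=0 … min(3+(-3),3−(2))=0
  k=0: (−1)^5·293.9388/(120)·0.7456^1·0.6663^5 = -0.239944
d^3_{2,-3}(1.4586) = -0.239944
D = (+0.288262+0.957552i)·(-0.239944)·(-0.850394+0.526147i) = +0.179706+0.158994i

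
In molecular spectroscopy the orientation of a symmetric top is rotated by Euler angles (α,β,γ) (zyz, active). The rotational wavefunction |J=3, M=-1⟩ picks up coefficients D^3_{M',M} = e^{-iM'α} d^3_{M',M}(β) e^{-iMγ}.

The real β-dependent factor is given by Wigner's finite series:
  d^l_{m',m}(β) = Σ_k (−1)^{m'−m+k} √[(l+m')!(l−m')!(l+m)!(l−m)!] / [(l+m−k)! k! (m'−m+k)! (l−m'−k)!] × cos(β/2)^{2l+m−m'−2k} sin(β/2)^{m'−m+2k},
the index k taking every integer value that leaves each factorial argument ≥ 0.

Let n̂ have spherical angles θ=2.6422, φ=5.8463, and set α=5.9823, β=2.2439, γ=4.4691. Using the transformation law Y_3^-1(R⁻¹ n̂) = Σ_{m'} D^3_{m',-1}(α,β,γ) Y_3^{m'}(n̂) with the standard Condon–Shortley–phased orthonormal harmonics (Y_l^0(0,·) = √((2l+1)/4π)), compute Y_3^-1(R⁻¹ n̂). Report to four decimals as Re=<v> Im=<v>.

Need the full column D^3_{m',-1} for m'=−3..3 at α=5.9823, β=2.2439, γ=4.4691.
cos(β/2)=0.433926, sin(β/2)=0.900948
d^3_{-3,-1}: single k=2 term ⇒ +0.111458;  D = -0.101549-0.045941i
d^3_{-2,-1}: k∈[1..2] ⇒ +0.043831 -0.377901 = -0.334070;  D = +0.249888+0.221718i
d^3_{-1,-1}: k∈[0..2] ⇒ +0.006676 -0.230226 +0.744360 = +0.520810;  D = -0.269629-0.445581i
d^3_{0,-1}: k∈[0..2] ⇒ -0.048014 +0.620955 -0.892290 = -0.319350;  D = +0.076930+0.309945i
d^3_{1,-1}: k∈[0..2] ⇒ +0.172669 -0.992480 +0.534810 = -0.285001;  D = -0.016406+0.284528i
d^3_{2,-1}: k∈[0..1] ⇒ -0.377901 +0.814546 = +0.436645;  D = +0.153198-0.408888i
d^3_{3,-1}: single k=0 term ⇒ +0.480482;  D = +0.294351-0.379764i
Y_3^{m'}(θ=2.6422,φ=5.8463) and Σ D·Y over m':
  (-0.1015-0.0459i)·(+0.0118+0.0443i)  (+0.2499+0.2217i)·(-0.1321-0.1578i)  (-0.2696-0.4456i)·(+0.4001+0.1869i)  (+0.0769+0.3099i)·(-0.2795+0.0000i)  (-0.0164+0.2845i)·(-0.4001+0.1869i)  (+0.1532-0.4089i)·(-0.1321+0.1578i)  (+0.2944-0.3798i)·(-0.0118+0.0443i)
Y_3^-1(R⁻¹ n̂) = -0.032303-0.410285i

Re=-0.0323 Im=-0.4103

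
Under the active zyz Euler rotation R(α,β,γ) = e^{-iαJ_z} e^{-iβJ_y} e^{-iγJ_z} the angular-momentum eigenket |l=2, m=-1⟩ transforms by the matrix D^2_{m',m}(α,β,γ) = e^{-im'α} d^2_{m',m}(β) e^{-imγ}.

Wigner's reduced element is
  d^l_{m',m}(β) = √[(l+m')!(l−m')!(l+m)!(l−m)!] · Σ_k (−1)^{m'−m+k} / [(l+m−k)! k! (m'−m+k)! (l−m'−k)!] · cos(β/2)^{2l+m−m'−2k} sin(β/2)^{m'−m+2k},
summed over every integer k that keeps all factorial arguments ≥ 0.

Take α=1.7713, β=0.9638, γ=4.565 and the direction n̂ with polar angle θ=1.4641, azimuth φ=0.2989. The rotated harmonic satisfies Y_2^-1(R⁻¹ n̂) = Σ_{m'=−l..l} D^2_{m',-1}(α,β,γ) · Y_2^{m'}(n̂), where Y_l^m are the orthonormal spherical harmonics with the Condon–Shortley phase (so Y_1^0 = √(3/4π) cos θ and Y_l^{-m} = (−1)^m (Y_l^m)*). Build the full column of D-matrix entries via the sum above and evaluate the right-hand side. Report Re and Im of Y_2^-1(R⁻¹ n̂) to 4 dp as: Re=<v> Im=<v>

Need the full column D^2_{m',-1} for m'=−2..2 at α=1.7713, β=0.9638, γ=4.565.
cos(β/2)=0.886116, sin(β/2)=0.463464
d^2_{-2,-1}: single k=1 term ⇒ +0.644937;  D = -0.161820+0.624306i
d^2_{-1,-1}: k∈[0..1] ⇒ +0.616541 -0.505980 = +0.110561;  D = +0.110405+0.005870i
d^2_{0,-1}: k∈[0..1] ⇒ -0.789883 +0.216079 = -0.573804;  D = +0.084267+0.567583i
d^2_{1,-1}: k∈[0..1] ⇒ +0.505980 -0.046138 = +0.459842;  D = -0.432294+0.156768i
d^2_{2,-1}: single k=0 term ⇒ -0.176428;  D = -0.091975-0.150557i
Y_2^{m'}(θ=1.4641,φ=0.2989) and Σ D·Y over m':
  (-0.1618+0.6243i)·(+0.3157-0.2149i)  (+0.1104+0.0059i)·(+0.0782-0.0241i)  (+0.0843+0.5676i)·(-0.3047+0.0000i)  (-0.4323+0.1568i)·(-0.0782-0.0241i)  (-0.0920-0.1506i)·(+0.3157+0.2149i)
Y_2^-1(R⁻¹ n̂) = +0.107106-0.012405i

Re=0.1071 Im=-0.0124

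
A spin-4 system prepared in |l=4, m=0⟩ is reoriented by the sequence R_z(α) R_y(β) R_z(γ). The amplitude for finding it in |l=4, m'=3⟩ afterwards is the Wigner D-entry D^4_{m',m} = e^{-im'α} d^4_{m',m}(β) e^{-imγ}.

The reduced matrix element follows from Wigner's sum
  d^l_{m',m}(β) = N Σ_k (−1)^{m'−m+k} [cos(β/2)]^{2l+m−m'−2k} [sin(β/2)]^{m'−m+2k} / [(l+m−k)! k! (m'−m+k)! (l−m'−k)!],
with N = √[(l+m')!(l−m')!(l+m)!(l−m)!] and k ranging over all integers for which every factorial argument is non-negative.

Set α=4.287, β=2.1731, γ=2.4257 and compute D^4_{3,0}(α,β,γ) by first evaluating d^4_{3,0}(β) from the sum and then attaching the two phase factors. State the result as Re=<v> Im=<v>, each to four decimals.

Re=0.4487 Im=-0.1361

First d^4_{3,0}(β=2.1731), then the phase factors e^{-i(3)α} and e^{-i(0)γ}:
With c≡cos(β/2)=0.465541 and s≡sin(β/2)=0.885026, N=[5040·1·24·24]^{1/2}=1703.830978
k: max(0,(0)−(3))=0 … min(4+(0),4−(3))=1
  k=0: (−1)^3·1703.8310/(144)·0.4655^5·0.8850^3 = -0.179359
  k=1: (−1)^4·1703.8310/(144)·0.4655^3·0.8850^5 = +0.648216
d^4_{3,0}(2.1731) = -0.179359 +0.648216 = +0.468856
D = (+0.956910-0.290385i)·(+0.468856)·(+1.000000+0.000000i) = +0.448653-0.136149i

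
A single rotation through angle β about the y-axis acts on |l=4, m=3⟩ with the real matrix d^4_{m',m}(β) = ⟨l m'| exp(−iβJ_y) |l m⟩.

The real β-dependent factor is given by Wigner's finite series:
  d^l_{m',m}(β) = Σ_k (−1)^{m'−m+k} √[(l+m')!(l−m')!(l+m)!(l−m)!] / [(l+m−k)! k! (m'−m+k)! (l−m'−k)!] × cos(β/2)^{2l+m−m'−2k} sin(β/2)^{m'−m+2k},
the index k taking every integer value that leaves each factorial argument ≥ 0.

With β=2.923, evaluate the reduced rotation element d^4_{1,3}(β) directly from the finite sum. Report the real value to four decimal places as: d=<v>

d^4_{1,3}(β=2.923) via Wigner's sum:
With c≡cos(β/2)=0.109079 and s≡sin(β/2)=0.994033, N=[120·6·5040·1]^{1/2}=1904.940944
k: max(0,(3)−(1))=2 … min(4+(3),4−(1))=3
  k=2: (−1)^0·1904.9409/(240)·0.1091^6·0.9940^2 = +0.000013
  k=3: (−1)^1·1904.9409/(144)·0.1091^4·0.9940^4 = -0.001828
d^4_{1,3}(2.923) = +0.000013 -0.001828 = -0.001815

d=-0.0018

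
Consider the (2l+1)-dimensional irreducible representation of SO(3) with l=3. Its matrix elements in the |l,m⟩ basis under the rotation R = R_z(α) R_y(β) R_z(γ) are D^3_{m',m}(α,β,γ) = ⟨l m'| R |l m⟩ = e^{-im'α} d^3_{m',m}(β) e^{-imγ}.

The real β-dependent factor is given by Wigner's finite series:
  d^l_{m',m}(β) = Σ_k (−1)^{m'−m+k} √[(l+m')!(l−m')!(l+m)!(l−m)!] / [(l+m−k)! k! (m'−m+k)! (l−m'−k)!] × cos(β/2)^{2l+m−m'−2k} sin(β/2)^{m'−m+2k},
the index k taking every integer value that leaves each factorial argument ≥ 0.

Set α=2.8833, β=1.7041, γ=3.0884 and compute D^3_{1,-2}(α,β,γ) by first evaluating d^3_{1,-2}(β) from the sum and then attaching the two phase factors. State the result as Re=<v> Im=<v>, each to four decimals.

First d^3_{1,-2}(β=1.7041), then the phase factors e^{-i(1)α} and e^{-i(-2)γ}:
With c≡cos(β/2)=0.658442 and s≡sin(β/2)=0.752632, N=[24·2·1·120]^{1/2}=75.894664
Admissible k: 0..1 (factorial args all ≥0)
  k=0: (−1)^3·75.8947/(12)·0.6584^3·0.7526^3 = -0.769714
  k=1: (−1)^4·75.8947/(24)·0.6584^1·0.7526^5 = +0.502840
d^3_{1,-2}(1.7041) = -0.769714 +0.502840 = -0.266874
Attach z-rotation phases: D = e^{-i(1)(2.8833)}·(-0.266874)·e^{-i(-2)(3.0884)} = +0.263801+0.040384i

Re=0.2638 Im=0.0404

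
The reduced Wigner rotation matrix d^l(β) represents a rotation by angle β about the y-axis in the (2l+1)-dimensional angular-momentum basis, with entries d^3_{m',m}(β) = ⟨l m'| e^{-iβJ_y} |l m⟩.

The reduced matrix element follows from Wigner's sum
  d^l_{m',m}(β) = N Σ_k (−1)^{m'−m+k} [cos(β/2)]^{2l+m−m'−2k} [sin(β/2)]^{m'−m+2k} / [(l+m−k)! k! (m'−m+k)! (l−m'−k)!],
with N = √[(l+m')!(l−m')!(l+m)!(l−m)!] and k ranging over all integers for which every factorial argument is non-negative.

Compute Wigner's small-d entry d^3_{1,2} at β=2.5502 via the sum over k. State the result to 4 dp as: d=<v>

d^3_{1,2}(β=2.5502) via Wigner's sum:
Half-angle: c=0.291406, s=0.956599. N=√(24·2·120·1)=75.894664
k: max(0,(2)−(1))=1 … min(3+(2),3−(1))=2
  k=1: (−1)^0·75.8947/(24)·0.2914^5·0.9566^1 = +0.006357
  k=2: (−1)^1·75.8947/(12)·0.2914^3·0.9566^3 = -0.136999
d^3_{1,2}(2.5502) = +0.006357 -0.136999 = -0.130642

d=-0.1306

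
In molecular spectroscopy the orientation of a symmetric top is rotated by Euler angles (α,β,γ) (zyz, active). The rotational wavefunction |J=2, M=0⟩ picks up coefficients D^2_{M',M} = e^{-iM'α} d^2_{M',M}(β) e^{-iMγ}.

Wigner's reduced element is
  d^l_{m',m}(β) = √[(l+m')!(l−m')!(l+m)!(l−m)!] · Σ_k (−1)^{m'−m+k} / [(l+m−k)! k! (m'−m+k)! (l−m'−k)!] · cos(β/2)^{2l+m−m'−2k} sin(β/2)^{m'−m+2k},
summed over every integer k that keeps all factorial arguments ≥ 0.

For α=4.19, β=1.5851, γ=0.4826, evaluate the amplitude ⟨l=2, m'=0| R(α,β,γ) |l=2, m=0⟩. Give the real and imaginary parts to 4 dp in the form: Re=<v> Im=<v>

D^2_{0,0}(4.19,1.5851,0.4826) = e^{-i·0·4.19}·d^2_{0,0}(1.5851)·e^{-i·0·0.4826}. Compute d first:
c=cos(1.5851/2)=0.702032, s=sin(1.5851/2)=0.712146; N=√[2·2·2·2]=4.000000
Admissible k: 0..2 (factorial args all ≥0)
  k=0: (−1)^0·4.0000/(4)·0.7020^4·0.7121^0 = +0.242900
  k=1: (−1)^1·4.0000/(1)·0.7020^2·0.7121^2 = -0.999795
  k=2: (−1)^2·4.0000/(4)·0.7020^0·0.7121^4 = +0.257203
d^2_{0,0}(1.5851) = +0.242900 -0.999795 +0.257203 = -0.499693
Attach z-rotation phases: D = e^{-i(0)(4.19)}·(-0.499693)·e^{-i(0)(0.4826)} = -0.499693+0.000000i

Re=-0.4997 Im=0.0000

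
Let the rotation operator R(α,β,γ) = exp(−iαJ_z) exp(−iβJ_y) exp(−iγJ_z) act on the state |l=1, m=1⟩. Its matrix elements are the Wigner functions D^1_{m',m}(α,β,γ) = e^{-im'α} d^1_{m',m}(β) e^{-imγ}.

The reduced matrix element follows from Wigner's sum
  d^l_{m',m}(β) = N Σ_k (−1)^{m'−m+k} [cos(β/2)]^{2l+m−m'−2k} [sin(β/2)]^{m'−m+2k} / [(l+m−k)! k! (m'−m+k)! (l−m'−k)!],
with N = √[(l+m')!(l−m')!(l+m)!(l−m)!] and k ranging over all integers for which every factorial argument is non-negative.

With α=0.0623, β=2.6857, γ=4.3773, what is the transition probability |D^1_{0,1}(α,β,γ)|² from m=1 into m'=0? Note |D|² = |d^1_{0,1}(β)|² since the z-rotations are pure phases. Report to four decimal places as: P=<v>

P=0.0969

First d^1_{0,1}(β=2.6857), then the phase factors e^{-i(0)α} and e^{-i(1)γ}:
With c≡cos(β/2)=0.225977 and s≡sin(β/2)=0.974133, N=[1·1·2·1]^{1/2}=1.414214
k∈{1} keeps every argument non-negative
  k=1: (−1)^0·1.4142/(1)·0.2260^1·0.9741^1 = +0.311314
d^1_{0,1}(2.6857) = +0.311314
|D^1_{0,1}|² = |d^1_{0,1}(β)|² = (+0.311314)² = 0.096916 (the z-rotation phases have unit modulus)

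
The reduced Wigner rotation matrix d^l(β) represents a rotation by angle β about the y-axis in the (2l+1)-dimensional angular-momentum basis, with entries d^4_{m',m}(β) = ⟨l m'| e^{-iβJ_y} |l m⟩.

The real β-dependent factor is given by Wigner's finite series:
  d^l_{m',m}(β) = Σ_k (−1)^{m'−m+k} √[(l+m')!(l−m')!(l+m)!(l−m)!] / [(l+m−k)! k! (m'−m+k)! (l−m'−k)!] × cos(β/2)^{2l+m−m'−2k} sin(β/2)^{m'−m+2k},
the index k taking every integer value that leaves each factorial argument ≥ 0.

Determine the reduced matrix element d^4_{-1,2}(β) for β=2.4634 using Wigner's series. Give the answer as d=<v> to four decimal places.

d^4_{-1,2}(β=2.4634) via Wigner's sum:
Half-angle: c=0.332635, s=0.943056. N=√(6·120·720·2)=1018.233765
The bounds max(0,m−m')=3 and min(l+m,l−m')=5 give 3 terms
  k=3: (−1)^0·1018.2338/(72)·0.3326^5·0.9431^3 = +0.048302
  k=4: (−1)^1·1018.2338/(48)·0.3326^3·0.9431^5 = -0.582367
  k=5: (−1)^2·1018.2338/(240)·0.3326^1·0.9431^7 = +0.936193
d^4_{-1,2}(2.4634) = +0.048302 -0.582367 +0.936193 = +0.402128

d=0.4021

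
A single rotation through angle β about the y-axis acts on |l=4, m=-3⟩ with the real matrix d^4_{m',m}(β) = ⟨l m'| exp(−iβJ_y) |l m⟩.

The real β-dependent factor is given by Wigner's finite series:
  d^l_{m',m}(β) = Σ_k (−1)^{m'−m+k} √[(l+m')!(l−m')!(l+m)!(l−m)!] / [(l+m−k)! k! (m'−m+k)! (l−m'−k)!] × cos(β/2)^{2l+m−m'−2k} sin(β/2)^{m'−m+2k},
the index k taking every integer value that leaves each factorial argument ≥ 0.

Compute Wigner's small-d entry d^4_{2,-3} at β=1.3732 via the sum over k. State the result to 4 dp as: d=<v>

d=-0.4125

d^4_{2,-3}(β=1.3732) via Wigner's sum:
With c≡cos(β/2)=0.773406 and s≡sin(β/2)=0.633911, N=[720·2·1·5040]^{1/2}=2693.993318
Admissible k: 0..1 (factorial args all ≥0)
  k=0: (−1)^5·2693.9933/(240)·0.7734^3·0.6339^5 = -0.531557
  k=1: (−1)^6·2693.9933/(720)·0.7734^1·0.6339^7 = +0.119034
d^4_{2,-3}(1.3732) = -0.531557 +0.119034 = -0.412523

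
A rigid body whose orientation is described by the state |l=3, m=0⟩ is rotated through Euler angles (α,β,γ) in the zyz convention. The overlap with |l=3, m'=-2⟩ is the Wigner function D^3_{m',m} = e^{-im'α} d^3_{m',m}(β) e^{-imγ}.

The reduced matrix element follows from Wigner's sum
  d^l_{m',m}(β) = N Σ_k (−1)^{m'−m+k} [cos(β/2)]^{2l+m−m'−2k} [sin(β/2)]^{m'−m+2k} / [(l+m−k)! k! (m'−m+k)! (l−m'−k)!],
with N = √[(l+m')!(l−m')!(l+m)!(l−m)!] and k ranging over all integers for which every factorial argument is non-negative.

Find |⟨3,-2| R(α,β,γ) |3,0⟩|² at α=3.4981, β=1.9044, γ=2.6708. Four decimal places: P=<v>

P=0.1602

Split into d^3_{-2,0}(β=1.9044) × two z-phases.
Half-angle: c=0.579892, s=0.814693. N=√(1·120·6·6)=65.726707
k: max(0,(0)−(-2))=2 … min(3+(0),3−(-2))=3
  k=2: (−1)^0·65.7267/(12)·0.5799^4·0.8147^2 = +0.411091
  k=3: (−1)^1·65.7267/(12)·0.5799^2·0.8147^4 = -0.811394
d^3_{-2,0}(1.9044) = +0.411091 -0.811394 = -0.400303
|D^3_{-2,0}|² = |d^3_{-2,0}(β)|² = (-0.400303)² = 0.160242 (the z-rotation phases have unit modulus)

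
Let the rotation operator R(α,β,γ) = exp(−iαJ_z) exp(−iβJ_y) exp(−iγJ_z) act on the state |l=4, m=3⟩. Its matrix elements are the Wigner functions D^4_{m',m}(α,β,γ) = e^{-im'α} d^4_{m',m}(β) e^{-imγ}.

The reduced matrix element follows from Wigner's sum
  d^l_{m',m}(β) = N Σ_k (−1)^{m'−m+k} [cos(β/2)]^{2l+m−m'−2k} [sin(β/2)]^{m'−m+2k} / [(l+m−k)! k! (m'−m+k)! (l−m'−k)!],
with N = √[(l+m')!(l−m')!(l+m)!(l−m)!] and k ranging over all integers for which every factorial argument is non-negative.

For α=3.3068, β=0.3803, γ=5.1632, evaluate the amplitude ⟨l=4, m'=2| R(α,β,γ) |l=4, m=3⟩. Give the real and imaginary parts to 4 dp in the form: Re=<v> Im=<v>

Split into d^4_{2,3}(β=0.3803) × two z-phases.
Half-angle: c=0.981976, s=0.189006. N=√(720·2·5040·1)=2693.993318
Admissible k: 1..2 (factorial args all ≥0)
  k=1: (−1)^0·2693.9933/(720)·0.9820^7·0.1890^1 = +0.622653
  k=2: (−1)^1·2693.9933/(240)·0.9820^5·0.1890^3 = -0.069202
d^4_{2,3}(0.3803) = +0.622653 -0.069202 = +0.553451
Attach z-rotation phases: D = e^{-i(2)(3.3068)}·(+0.553451)·e^{-i(3)(5.1632)} = -0.549980+0.061885i

Re=-0.5500 Im=0.0619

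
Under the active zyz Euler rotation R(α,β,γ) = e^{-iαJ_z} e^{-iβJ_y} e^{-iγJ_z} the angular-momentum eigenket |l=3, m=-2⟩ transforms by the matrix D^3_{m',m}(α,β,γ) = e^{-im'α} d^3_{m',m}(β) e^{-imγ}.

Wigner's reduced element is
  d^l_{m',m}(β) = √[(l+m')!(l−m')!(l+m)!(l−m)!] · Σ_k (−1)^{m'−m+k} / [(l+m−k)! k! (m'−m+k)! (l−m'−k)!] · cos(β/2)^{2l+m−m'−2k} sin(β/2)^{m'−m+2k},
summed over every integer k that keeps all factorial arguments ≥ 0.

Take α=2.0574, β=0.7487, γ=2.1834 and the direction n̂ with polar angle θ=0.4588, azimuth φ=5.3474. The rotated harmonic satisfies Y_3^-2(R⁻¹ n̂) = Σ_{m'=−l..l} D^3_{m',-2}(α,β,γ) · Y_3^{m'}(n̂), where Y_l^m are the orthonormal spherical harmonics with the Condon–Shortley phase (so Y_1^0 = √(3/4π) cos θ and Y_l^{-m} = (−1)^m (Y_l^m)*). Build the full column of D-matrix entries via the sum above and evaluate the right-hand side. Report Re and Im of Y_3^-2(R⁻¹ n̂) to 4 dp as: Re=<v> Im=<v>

Re=-0.1492 Im=-0.2824

Need the full column D^3_{m',-2} for m'=−3..3 at α=2.0574, β=0.7487, γ=2.1834.
cos(β/2)=0.930746, sin(β/2)=0.365668
d^3_{-3,-2}: single k=1 term ⇒ +0.625629;  D = -0.275825-0.561545i
d^3_{-2,-2}: k∈[0..1] ⇒ +0.650108 -0.501726 = +0.148382;  D = -0.087133+0.120105i
d^3_{-1,-2}: k∈[0..1] ⇒ -0.807684 +0.249334 = -0.558349;  D = -0.552807-0.078475i
d^3_{0,-2}: k∈[0..1] ⇒ +0.549614 -0.084834 = +0.464780;  D = -0.157445-0.437300i
d^3_{1,-2}: k∈[0..1] ⇒ -0.249334 +0.019243 = -0.230092;  D = +0.154911-0.170132i
d^3_{2,-2}: k∈[0..1] ⇒ +0.077442 -0.002391 = +0.075052;  D = +0.072681+0.018713i
d^3_{3,-2}: single k=0 term ⇒ -0.014905;  D = +0.003465+0.014497i
Y_3^{m'}(θ=0.4588,φ=5.3474) and Σ D·Y over m':
  (-0.2758-0.5615i)·(-0.0342+0.0119i)  (-0.0871+0.1201i)·(-0.0532+0.1717i)  (-0.5528-0.0785i)·(+0.2563+0.3479i)  (-0.1574-0.4373i)·(+0.3410+0.0000i)  (+0.1549-0.1701i)·(-0.2563+0.3479i)  (+0.0727+0.0187i)·(-0.0532-0.1717i)  (+0.0035+0.0145i)·(+0.0342+0.0119i)
Y_3^-2(R⁻¹ n̂) = -0.149192-0.282416i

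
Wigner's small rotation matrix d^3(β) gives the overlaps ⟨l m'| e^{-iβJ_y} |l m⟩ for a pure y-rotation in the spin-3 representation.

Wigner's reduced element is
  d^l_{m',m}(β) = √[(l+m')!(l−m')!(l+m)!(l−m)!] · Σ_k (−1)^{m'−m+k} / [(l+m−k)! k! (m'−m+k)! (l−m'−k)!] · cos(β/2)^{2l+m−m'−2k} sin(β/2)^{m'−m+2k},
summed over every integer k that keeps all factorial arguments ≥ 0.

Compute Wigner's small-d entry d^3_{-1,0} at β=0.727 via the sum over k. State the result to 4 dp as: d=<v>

d^3_{-1,0}(β=0.727) via Wigner's sum:
c=cos(0.727/2)=0.934658, s=sin(0.727/2)=0.355548; N=√[2·24·6·6]=41.569219
k∈{1,2,3} keeps every argument non-negative
  k=1: (−1)^0·41.5692/(12)·0.9347^5·0.3555^1 = +0.878522
  k=2: (−1)^1·41.5692/(4)·0.9347^3·0.3555^3 = -0.381385
  k=3: (−1)^2·41.5692/(12)·0.9347^1·0.3555^5 = +0.018396
d^3_{-1,0}(0.727) = +0.878522 -0.381385 +0.018396 = +0.515533

d=0.5155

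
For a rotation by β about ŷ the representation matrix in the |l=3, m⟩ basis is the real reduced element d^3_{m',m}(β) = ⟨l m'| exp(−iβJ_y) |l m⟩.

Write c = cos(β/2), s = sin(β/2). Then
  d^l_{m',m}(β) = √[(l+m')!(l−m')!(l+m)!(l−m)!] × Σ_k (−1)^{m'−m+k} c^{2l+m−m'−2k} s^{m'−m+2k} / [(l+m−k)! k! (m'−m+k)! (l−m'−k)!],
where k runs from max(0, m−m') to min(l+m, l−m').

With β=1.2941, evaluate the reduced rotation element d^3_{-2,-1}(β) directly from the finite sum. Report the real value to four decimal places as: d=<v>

d^3_{-2,-1}(β=1.2941) via Wigner's sum:
c=cos(1.2941/2)=0.797866, s=sin(1.2941/2)=0.602835; N=√[1·120·2·24]=75.894664
The bounds max(0,m−m')=1 and min(l+m,l−m')=2 give 2 terms
  k=1: (−1)^0·75.8947/(24)·0.7979^5·0.6028^1 = +0.616379
  k=2: (−1)^1·75.8947/(12)·0.7979^3·0.6028^3 = -0.703745
d^3_{-2,-1}(1.2941) = +0.616379 -0.703745 = -0.087367

d=-0.0874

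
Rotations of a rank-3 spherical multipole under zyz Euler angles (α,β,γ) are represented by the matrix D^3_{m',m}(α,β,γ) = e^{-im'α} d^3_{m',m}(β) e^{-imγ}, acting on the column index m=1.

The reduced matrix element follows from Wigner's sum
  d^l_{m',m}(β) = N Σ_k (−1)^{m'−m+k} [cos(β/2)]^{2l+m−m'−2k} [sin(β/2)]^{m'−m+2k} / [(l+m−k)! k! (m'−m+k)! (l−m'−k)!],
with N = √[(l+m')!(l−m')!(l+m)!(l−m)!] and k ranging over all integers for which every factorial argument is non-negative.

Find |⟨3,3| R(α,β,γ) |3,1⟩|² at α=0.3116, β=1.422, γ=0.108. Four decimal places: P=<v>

Split into d^3_{3,1}(β=1.422) × two z-phases.
Half-angle: c=0.757710, s=0.652592. N=√(720·1·24·2)=185.903201
k∈{0} keeps every argument non-negative
  k=0: (−1)^2·185.9032/(48)·0.7577^4·0.6526^2 = +0.543676
d^3_{3,1}(1.422) = +0.543676
|D^3_{3,1}|² = |d^3_{3,1}(β)|² = (+0.543676)² = 0.295584 (the z-rotation phases have unit modulus)

P=0.2956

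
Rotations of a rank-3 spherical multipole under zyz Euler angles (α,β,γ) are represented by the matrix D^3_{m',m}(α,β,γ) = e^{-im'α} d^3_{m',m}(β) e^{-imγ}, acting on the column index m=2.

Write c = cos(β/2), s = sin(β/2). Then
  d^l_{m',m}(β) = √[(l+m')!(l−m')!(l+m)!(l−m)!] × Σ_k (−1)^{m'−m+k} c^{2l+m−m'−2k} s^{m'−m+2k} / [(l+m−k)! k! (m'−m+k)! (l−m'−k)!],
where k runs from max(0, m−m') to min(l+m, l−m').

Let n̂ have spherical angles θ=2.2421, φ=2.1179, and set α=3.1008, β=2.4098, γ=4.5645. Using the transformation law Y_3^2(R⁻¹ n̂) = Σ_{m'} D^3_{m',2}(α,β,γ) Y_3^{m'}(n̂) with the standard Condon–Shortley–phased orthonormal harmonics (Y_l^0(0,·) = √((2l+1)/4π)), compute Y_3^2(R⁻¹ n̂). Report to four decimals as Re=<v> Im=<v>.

Re=0.2791 Im=0.1821

Need the full column D^3_{m',2} for m'=−3..3 at α=3.1008, β=2.4098, γ=4.5645.
cos(β/2)=0.357786, sin(β/2)=0.933803
d^3_{-3,2}: single k=5 term ⇒ +0.622267;  D = +0.612935+0.107361i
d^3_{-2,2}: k∈[4..5] ⇒ +0.486676 -0.663029 = -0.176354;  D = +0.172324+0.037486i
d^3_{-1,2}: k∈[3..4] ⇒ +0.235867 -0.803343 = -0.567476;  D = -0.549128-0.143135i
d^3_{0,2}: k∈[2..3] ⇒ +0.078265 -0.533126 = -0.454862;  D = +0.435110+0.132585i
d^3_{1,2}: k∈[1..2] ⇒ +0.017313 -0.235867 = -0.218554;  D = -0.206292-0.072178i
d^3_{2,2}: k∈[0..1] ⇒ +0.002098 -0.071446 = -0.069348;  D = +0.064469+0.025553i
d^3_{3,2}: single k=0 term ⇒ -0.013411;  D = -0.012255-0.005446i
Y_3^{m'}(θ=2.2421,φ=2.1179) and Σ D·Y over m':
  (+0.6129+0.1074i)·(+0.1998-0.0141i)  (+0.1723+0.0375i)·(+0.1788-0.3463i)  (-0.5491-0.1431i)·(-0.1230-0.2020i)  (+0.4351+0.1326i)·(+0.2473+0.0000i)  (-0.2063-0.0722i)·(+0.1230-0.2020i)  (+0.0645+0.0256i)·(+0.1788+0.3463i)  (-0.0123-0.0054i)·(-0.1998-0.0141i)
Y_3^2(R⁻¹ n̂) = +0.279127+0.182062i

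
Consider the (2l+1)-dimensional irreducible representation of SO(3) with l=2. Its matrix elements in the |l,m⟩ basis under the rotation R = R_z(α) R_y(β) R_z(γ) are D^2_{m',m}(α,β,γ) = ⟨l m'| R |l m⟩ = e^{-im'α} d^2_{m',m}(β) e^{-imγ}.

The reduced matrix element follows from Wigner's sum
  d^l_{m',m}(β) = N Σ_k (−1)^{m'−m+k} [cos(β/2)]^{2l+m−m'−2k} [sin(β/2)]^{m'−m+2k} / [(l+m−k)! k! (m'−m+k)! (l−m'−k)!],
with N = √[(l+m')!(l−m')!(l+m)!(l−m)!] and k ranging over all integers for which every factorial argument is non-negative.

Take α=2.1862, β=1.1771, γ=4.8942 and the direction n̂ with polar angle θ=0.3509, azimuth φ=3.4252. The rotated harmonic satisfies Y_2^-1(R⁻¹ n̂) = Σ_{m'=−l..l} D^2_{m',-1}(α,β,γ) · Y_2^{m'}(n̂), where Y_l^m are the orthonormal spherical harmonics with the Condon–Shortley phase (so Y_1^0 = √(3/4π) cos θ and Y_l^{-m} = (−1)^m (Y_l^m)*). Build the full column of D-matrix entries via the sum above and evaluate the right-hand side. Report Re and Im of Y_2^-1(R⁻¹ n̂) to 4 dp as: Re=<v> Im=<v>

Need the full column D^2_{m',-1} for m'=−2..2 at α=2.1862, β=1.1771, γ=4.8942.
cos(β/2)=0.831747, sin(β/2)=0.555156
d^2_{-2,-1}: single k=1 term ⇒ +0.638878;  D = -0.630902+0.100635i
d^2_{-1,-1}: k∈[0..1] ⇒ +0.478590 -0.639636 = -0.161045;  D = -0.112523-0.115214i
d^2_{0,-1}: k∈[0..1] ⇒ -0.782462 +0.348587 = -0.433875;  D = -0.078449+0.426724i
d^2_{1,-1}: k∈[0..1] ⇒ +0.639636 -0.094986 = +0.544650;  D = -0.494249+0.228826i
d^2_{2,-1}: single k=0 term ⇒ -0.284620;  D = -0.246744-0.141866i
Y_2^{m'}(θ=0.3509,φ=3.4252) and Σ D·Y over m':
  (-0.6309+0.1006i)·(+0.0385-0.0245i)  (-0.1125-0.1152i)·(-0.2394+0.0698i)  (-0.0784+0.4267i)·(+0.5190+0.0000i)  (-0.4942+0.2288i)·(+0.2394+0.0698i)  (-0.2467-0.1419i)·(+0.0385+0.0245i)
Y_2^-1(R⁻¹ n̂) = -0.167870+0.269323i

Re=-0.1679 Im=0.2693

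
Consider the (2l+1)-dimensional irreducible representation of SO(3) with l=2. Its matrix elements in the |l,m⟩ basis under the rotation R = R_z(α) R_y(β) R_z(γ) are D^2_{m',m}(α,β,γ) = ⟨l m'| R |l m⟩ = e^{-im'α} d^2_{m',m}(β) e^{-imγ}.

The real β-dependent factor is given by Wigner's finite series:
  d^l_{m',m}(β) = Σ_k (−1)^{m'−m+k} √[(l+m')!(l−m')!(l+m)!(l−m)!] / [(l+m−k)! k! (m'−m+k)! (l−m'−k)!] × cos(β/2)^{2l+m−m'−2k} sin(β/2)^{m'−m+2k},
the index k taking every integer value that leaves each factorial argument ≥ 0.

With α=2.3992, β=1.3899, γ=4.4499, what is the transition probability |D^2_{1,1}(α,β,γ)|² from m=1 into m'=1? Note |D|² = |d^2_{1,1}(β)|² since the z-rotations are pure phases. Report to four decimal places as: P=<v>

P=0.1426

D^2_{1,1}(2.3992,1.3899,4.4499) = e^{-i·1·2.3992}·d^2_{1,1}(1.3899)·e^{-i·1·4.4499}. Compute d first:
c=cos(1.3899/2)=0.768086, s=sin(1.3899/2)=0.640347; N=√[6·1·6·1]=6.000000
Admissible k: 0..1 (factorial args all ≥0)
  k=0: (−1)^0·6.0000/(6)·0.7681^4·0.6403^0 = +0.348048
  k=1: (−1)^1·6.0000/(2)·0.7681^2·0.6403^2 = -0.725724
d^2_{1,1}(1.3899) = +0.348048 -0.725724 = -0.377676
|D^2_{1,1}|² = |d^2_{1,1}(β)|² = (-0.377676)² = 0.142639 (the z-rotation phases have unit modulus)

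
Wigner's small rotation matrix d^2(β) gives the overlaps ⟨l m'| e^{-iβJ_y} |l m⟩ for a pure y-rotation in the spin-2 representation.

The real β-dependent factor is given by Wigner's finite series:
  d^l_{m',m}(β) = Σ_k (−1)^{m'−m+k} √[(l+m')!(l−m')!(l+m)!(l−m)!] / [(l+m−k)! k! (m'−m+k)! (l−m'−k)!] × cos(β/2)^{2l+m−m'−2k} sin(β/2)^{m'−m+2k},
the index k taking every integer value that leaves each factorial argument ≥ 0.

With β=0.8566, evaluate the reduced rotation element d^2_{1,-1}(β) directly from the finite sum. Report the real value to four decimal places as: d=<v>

d^2_{1,-1}(β=0.8566) via Wigner's sum:
c=cos(0.8566/2)=0.909673, s=sin(0.8566/2)=0.415325; N=√[6·1·1·6]=6.000000
The bounds max(0,m−m')=0 and min(l+m,l−m')=1 give 2 terms
  k=0: (−1)^2·6.0000/(2)·0.9097^2·0.4153^2 = +0.428221
  k=1: (−1)^3·6.0000/(6)·0.9097^0·0.4153^4 = -0.029754
d^2_{1,-1}(0.8566) = +0.428221 -0.029754 = +0.398467

d=0.3985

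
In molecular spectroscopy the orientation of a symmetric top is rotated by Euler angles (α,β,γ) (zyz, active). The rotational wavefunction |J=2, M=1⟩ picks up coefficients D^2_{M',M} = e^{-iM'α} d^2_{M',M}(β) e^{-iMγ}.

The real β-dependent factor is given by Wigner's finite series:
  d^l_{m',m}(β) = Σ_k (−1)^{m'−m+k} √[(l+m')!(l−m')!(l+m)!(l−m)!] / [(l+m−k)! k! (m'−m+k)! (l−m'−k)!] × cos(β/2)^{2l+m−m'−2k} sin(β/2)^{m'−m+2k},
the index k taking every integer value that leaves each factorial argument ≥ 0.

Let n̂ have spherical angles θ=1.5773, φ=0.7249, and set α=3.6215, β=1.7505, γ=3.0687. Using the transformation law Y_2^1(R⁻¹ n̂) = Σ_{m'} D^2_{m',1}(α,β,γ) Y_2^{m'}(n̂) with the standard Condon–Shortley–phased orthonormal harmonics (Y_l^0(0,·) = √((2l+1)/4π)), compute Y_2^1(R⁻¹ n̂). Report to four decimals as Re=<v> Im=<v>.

Need the full column D^2_{m',1} for m'=−2..2 at α=3.6215, β=1.7505, γ=3.0687.
cos(β/2)=0.640805, sin(β/2)=0.767704
d^2_{-2,1}: single k=3 term ⇒ +0.579878;  D = -0.297185-0.497935i
d^2_{-1,1}: k∈[2..3] ⇒ +0.726040 -0.347356 = +0.378684;  D = +0.322282+0.198836i
d^2_{0,1}: k∈[1..2] ⇒ +0.494820 -0.710203 = -0.215383;  D = +0.214811+0.015686i
d^2_{1,1}: k∈[0..1] ⇒ +0.168618 -0.726040 = -0.557422;  D = -0.511884+0.220666i
d^2_{2,1}: single k=0 term ⇒ -0.404018;  D = +0.255259-0.313167i
Y_2^{m'}(θ=1.5773,φ=0.7249) and Σ D·Y over m':
  (-0.2972-0.4979i)·(+0.0466-0.3834i)  (+0.3223+0.1988i)·(-0.0038+0.0033i)  (+0.2148+0.0157i)·(-0.3154+0.0000i)  (-0.5119+0.2207i)·(+0.0038+0.0033i)  (+0.2553-0.3132i)·(+0.0466+0.3834i)
Y_2^1(R⁻¹ n̂) = -0.145077+0.168515i

Re=-0.1451 Im=0.1685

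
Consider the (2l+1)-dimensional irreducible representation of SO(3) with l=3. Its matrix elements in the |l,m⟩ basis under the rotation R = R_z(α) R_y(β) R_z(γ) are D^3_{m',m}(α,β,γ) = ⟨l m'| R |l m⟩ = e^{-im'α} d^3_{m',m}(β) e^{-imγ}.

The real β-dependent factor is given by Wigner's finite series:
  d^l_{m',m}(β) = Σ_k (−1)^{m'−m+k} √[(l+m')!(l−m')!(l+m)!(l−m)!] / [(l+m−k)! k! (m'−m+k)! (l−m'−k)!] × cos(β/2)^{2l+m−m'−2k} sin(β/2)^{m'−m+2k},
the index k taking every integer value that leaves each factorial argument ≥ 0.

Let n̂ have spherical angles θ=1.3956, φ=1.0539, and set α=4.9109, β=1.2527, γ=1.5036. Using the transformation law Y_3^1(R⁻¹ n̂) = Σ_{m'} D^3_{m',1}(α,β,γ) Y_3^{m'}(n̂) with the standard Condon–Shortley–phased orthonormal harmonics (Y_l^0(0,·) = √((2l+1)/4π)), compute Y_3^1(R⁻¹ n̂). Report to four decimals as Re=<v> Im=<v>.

Re=-0.2240 Im=-0.1597

Need the full column D^3_{m',1} for m'=−3..3 at α=4.9109, β=1.2527, γ=1.5036.
cos(β/2)=0.810172, sin(β/2)=0.586192
d^3_{-3,1}: single k=4 term ⇒ +0.300164;  D = +0.236624+0.184682i
d^3_{-2,1}: k∈[3..4] ⇒ +0.677456 -0.177327 = +0.500129;  D = -0.223920+0.447201i
d^3_{-1,1}: k∈[2..4] ⇒ +0.888260 -0.620016 +0.040573 = +0.308817;  D = -0.297980-0.081093i
d^3_{0,1}: k∈[1..3] ⇒ +0.708790 -1.113174 +0.194252 = -0.210132;  D = -0.014109+0.209657i
d^3_{1,1}: k∈[0..2] ⇒ +0.282791 -1.184347 +0.465012 = -0.436544;  D = -0.432786+0.057160i
d^3_{2,1}: k∈[0..1] ⇒ -0.647034 +0.677456 = +0.030422;  D = +0.009853+0.028782i
d^3_{3,1}: single k=0 term ⇒ +0.573370;  D = -0.495189+0.289034i
Y_3^{m'}(θ=1.3956,φ=1.0539) and Σ D·Y over m':
  (+0.2366+0.1847i)·(-0.3983+0.0080i)  (-0.2239+0.4472i)·(-0.0884-0.1484i)  (-0.2980-0.0811i)·(-0.1334+0.2346i)  (-0.0141+0.2097i)·(-0.1853+0.0000i)  (-0.4328+0.0572i)·(+0.1334+0.2346i)  (+0.0099+0.0288i)·(-0.0884+0.1484i)  (-0.4952+0.2890i)·(+0.3983+0.0080i)
Y_3^1(R⁻¹ n̂) = -0.223995-0.159735i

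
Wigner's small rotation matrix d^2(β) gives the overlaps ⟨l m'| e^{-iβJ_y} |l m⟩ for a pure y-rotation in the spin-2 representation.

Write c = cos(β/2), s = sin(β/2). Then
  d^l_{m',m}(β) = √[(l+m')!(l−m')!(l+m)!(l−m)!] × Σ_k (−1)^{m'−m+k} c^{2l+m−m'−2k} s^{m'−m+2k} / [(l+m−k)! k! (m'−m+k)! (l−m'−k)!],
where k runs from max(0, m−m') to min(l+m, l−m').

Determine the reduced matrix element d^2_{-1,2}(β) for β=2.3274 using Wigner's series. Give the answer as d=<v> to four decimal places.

d=0.6132

d^2_{-1,2}(β=2.3274) via Wigner's sum:
c=cos(2.3274/2)=0.395945, s=sin(2.3274/2)=0.918274; N=√[1·6·24·1]=12.000000
The bounds max(0,m−m')=3 and min(l+m,l−m')=3 give 1 term
  k=3: (−1)^0·12.0000/(6)·0.3959^1·0.9183^3 = +0.613171
d^2_{-1,2}(2.3274) = +0.613171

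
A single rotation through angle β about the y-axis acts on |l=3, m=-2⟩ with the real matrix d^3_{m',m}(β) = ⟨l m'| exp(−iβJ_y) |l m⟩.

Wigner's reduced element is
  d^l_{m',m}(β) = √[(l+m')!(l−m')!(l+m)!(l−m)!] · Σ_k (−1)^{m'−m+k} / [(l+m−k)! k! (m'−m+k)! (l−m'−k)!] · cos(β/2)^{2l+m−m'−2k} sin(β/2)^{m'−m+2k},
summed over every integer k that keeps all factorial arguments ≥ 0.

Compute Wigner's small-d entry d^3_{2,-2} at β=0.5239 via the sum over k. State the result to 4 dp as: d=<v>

d^3_{2,-2}(β=0.5239) via Wigner's sum:
c=cos(0.5239/2)=0.965887, s=sin(0.5239/2)=0.258965; N=√[120·1·1·120]=120.000000
The bounds max(0,m−m')=0 and min(l+m,l−m')=1 give 2 terms
  k=0: (−1)^4·120.0000/(24)·0.9659^2·0.2590^4 = +0.020979
  k=1: (−1)^5·120.0000/(120)·0.9659^0·0.2590^6 = -0.000302
d^3_{2,-2}(0.5239) = +0.020979 -0.000302 = +0.020677

d=0.0207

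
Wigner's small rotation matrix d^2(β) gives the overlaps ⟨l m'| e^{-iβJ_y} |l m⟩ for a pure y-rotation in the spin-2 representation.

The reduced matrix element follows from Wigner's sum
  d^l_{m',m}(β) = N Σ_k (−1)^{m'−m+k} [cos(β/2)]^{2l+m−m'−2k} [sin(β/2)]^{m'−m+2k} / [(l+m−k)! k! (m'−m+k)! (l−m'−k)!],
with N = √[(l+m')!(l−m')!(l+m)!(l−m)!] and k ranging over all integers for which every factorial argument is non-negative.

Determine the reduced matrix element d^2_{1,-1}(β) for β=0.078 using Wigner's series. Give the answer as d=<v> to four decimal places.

d^2_{1,-1}(β=0.078) via Wigner's sum:
c=cos(0.078/2)=0.999240, s=sin(0.078/2)=0.038990; N=√[6·1·1·6]=6.000000
The bounds max(0,m−m')=0 and min(l+m,l−m')=1 give 2 terms
  k=0: (−1)^2·6.0000/(2)·0.9992^2·0.0390^2 = +0.004554
  k=1: (−1)^3·6.0000/(6)·0.9992^0·0.0390^4 = -0.000002
d^2_{1,-1}(0.078) = +0.004554 -0.000002 = +0.004551

d=0.0046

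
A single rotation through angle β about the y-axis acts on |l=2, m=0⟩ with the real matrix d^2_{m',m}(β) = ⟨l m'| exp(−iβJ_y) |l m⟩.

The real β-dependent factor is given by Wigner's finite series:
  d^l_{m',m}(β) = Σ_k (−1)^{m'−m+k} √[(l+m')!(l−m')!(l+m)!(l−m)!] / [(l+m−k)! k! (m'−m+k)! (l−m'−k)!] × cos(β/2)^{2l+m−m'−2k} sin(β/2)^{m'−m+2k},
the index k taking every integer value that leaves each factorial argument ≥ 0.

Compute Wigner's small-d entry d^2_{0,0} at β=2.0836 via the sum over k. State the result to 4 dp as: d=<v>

d^2_{0,0}(β=2.0836) via Wigner's sum:
With c≡cos(β/2)=0.504667 and s≡sin(β/2)=0.863314, N=[2·2·2·2]^{1/2}=4.000000
k: max(0,(0)−(0))=0 … min(2+(0),2−(0))=2
  k=0: (−1)^0·4.0000/(4)·0.5047^4·0.8633^0 = +0.064866
  k=1: (−1)^1·4.0000/(1)·0.5047^2·0.8633^2 = -0.759290
  k=2: (−1)^2·4.0000/(4)·0.5047^0·0.8633^4 = +0.555489
d^2_{0,0}(2.0836) = +0.064866 -0.759290 +0.555489 = -0.138935

d=-0.1389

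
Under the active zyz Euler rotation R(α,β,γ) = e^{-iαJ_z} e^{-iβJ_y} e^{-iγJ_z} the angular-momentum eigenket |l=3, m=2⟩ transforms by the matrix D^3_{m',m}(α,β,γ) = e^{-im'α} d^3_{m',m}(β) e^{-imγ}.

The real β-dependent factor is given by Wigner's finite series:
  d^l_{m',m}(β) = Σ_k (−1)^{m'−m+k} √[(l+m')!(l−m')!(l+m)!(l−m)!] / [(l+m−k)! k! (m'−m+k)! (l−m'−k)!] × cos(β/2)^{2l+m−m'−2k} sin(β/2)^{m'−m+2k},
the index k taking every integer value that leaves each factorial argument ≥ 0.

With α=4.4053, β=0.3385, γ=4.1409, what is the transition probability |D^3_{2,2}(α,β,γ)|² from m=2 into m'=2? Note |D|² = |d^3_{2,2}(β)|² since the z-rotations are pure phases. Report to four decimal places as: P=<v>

D^3_{2,2}(4.4053,0.3385,4.1409) = e^{-i·2·4.4053}·d^3_{2,2}(0.3385)·e^{-i·2·4.1409}. Compute d first:
c=cos(0.3385/2)=0.985711, s=sin(0.3385/2)=0.168443; N=√[120·1·120·1]=120.000000
Admissible k: 0..1 (factorial args all ≥0)
  k=0: (−1)^0·120.0000/(120)·0.9857^6·0.1684^0 = +0.917273
  k=1: (−1)^1·120.0000/(24)·0.9857^4·0.1684^2 = -0.133929
d^3_{2,2}(0.3385) = +0.917273 -0.133929 = +0.783344
|D^3_{2,2}|² = |d^3_{2,2}(β)|² = (+0.783344)² = 0.613627 (the z-rotation phases have unit modulus)

P=0.6136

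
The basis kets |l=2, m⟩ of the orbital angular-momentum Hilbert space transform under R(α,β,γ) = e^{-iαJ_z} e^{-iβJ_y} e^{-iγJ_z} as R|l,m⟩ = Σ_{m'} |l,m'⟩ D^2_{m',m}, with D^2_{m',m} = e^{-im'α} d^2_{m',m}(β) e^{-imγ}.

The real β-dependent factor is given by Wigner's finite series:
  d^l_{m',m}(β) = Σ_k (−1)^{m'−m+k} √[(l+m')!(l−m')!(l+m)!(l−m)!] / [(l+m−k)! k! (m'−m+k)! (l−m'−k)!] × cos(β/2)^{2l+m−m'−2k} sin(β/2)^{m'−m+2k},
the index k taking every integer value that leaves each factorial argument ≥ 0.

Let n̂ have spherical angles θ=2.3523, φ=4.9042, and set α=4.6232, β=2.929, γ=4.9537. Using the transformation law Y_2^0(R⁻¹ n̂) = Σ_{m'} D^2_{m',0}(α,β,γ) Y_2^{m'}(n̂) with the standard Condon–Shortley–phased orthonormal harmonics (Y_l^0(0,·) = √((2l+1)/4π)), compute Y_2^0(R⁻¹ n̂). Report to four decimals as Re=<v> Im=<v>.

Re=0.3402 Im=0.0000

Need the full column D^2_{m',0} for m'=−2..2 at α=4.6232, β=2.929, γ=4.9537.
cos(β/2)=0.106096, sin(β/2)=0.994356
d^2_{-2,0}: single k=2 term ⇒ +0.027262;  D = -0.026830+0.004837i
d^2_{-1,0}: k∈[1..2] ⇒ +0.002909 -0.255506 = -0.252597;  D = +0.022499+0.251593i
d^2_{0,0}: k∈[0..2] ⇒ +0.000127 -0.044519 +0.977614 = +0.933222;  D = +0.933222+0.000000i
d^2_{1,0}: k∈[0..1] ⇒ -0.002909 +0.255506 = +0.252597;  D = -0.022499+0.251593i
d^2_{2,0}: single k=0 term ⇒ +0.027262;  D = -0.026830-0.004837i
Y_2^{m'}(θ=2.3523,φ=4.9042) and Σ D·Y over m':
  (-0.0268+0.0048i)·(-0.1805+0.0729i)  (+0.0225+0.2516i)·(-0.0736-0.3792i)  (+0.9332+0.0000i)·(+0.1540+0.0000i)  (-0.0225+0.2516i)·(+0.0736-0.3792i)  (-0.0268-0.0048i)·(-0.1805-0.0729i)
Y_2^0(R⁻¹ n̂) = +0.340191+0.000000i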